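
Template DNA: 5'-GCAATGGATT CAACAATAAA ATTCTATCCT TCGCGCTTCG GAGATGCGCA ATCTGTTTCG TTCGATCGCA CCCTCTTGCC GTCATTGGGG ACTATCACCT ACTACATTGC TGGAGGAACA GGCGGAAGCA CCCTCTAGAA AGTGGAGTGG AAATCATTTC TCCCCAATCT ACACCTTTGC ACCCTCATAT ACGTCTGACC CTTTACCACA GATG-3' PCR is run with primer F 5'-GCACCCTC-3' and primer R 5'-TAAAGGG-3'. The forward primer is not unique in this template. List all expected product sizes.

The forward primer GCACCCTC matches the top strand at positions 68–75, 128–135, 179–186.
The reverse primer's reverse complement is CCCTTTA, matching at positions 199–205.
Each forward site pairs with the reverse site to give a product ending at position 205: sizes 138, 78, 27 bp.

138 bp, 78 bp, 27 bp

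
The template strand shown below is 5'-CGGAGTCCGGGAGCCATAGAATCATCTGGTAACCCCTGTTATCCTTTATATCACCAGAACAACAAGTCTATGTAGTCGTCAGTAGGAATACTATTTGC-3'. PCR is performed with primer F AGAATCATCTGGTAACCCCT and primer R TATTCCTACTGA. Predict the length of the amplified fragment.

The forward primer matches the template at positions 18–37.
Taking the reverse complement of TATTCCTACTGA gives TCAGTAGGAATA, found at positions 79–90 on the template; the primer anneals here to the top strand with its 3' end pointing upstream.
The product runs from position 18 to position 90, so its length is 90 − 18 + 1 = 73 bp.

73 bp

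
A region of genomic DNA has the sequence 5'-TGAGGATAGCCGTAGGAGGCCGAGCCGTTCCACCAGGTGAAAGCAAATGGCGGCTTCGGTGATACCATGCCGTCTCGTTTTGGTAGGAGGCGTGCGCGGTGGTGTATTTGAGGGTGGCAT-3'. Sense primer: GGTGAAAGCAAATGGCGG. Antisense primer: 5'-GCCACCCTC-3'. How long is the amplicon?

83 bp

The forward primer matches the template at positions 36–53.
The reverse primer's reverse complement is GAGGGTGGC, which matches the template at positions 110–118.
The product runs from position 36 to position 118, so its length is 118 − 36 + 1 = 83 bp.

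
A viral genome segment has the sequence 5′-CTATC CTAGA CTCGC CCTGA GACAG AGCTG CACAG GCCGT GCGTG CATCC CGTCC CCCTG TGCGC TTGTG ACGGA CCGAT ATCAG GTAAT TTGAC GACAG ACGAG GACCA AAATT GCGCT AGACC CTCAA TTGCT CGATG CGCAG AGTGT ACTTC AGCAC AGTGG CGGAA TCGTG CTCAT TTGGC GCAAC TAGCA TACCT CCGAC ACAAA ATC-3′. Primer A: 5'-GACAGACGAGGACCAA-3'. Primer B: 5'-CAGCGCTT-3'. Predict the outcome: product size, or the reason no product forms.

No product — primer B has no binding site in the template.

Primer B (CAGCGCTT) does not match the top strand, and its reverse complement AAGCGCTG does not match either.
With no annealing site for primer B, no amplification occurs.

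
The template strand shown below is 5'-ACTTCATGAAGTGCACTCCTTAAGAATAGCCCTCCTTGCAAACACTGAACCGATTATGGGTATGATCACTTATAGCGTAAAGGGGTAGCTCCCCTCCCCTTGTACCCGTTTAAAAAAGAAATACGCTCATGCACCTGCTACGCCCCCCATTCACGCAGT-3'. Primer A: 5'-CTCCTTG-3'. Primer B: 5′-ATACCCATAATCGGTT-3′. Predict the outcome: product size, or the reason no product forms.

Yes — a 32 bp product.

Primer A (CTCCTTG) matches the top strand at positions 32–38; it acts as a forward primer.
Primer B's reverse complement is AACCGATTATGGGTAT, matching the top strand at positions 48–63; it acts as a reverse primer.
The 3' ends face each other across positions 32–63, giving a 32 bp product.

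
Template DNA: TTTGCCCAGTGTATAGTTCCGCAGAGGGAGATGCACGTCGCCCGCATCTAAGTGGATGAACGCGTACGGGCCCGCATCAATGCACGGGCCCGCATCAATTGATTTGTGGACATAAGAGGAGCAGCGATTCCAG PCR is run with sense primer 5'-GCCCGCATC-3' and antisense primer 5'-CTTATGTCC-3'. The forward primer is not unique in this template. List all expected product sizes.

The forward primer GCCCGCATC matches the top strand at positions 40–48, 70–78, 88–96.
The reverse primer's reverse complement is GGACATAAG, matching at positions 108–116.
Each forward site pairs with the reverse site to give a product ending at position 116: sizes 77, 47, 29 bp.

77 bp, 47 bp, 29 bp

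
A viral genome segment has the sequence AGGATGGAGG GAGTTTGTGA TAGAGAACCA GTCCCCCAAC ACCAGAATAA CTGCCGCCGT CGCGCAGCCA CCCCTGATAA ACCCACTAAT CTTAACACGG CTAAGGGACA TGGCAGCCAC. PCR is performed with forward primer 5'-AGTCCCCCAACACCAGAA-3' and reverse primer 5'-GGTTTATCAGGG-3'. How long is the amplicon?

54 bp

Forward primer AGTCCCCCAACACCAGAA is found on the top strand at positions 30–47.
The reverse primer's reverse complement is CCCTGATAAACC, which matches the template at positions 72–83.
The product runs from position 30 to position 83, so its length is 83 − 30 + 1 = 54 bp.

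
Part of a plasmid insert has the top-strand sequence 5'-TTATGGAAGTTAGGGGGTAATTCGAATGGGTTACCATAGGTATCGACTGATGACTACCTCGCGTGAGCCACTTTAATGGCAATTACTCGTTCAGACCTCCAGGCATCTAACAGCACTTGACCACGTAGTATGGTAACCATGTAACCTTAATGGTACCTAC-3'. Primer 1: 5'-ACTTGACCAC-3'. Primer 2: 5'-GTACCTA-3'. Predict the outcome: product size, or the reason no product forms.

No product — both primers anneal to the same strand and extend in the same direction.

Primer 1 (ACTTGACCAC) matches the top strand at positions 115–124 (3' end points downstream).
Primer 2 (GTACCTA) also matches the top strand directly, at positions 153–159 — its reverse complement TAGGTAC is not present.
Both primers anneal to the bottom strand with 3' ends pointing the same way, so neither can prime synthesis back toward the other.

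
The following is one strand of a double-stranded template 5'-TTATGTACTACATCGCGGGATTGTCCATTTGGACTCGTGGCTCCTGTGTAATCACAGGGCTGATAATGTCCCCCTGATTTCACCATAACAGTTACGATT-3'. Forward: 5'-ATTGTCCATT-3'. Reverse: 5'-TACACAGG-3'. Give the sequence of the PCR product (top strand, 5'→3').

5'-ATTGTCCATTTGGACTCGTGGCTCCTGTGTA-3'

The forward primer matches the template at positions 20–29.
The reverse primer's reverse complement is CCTGTGTA, which matches the template at positions 43–50.
The product is the template from position 20 through 50 (31 bp).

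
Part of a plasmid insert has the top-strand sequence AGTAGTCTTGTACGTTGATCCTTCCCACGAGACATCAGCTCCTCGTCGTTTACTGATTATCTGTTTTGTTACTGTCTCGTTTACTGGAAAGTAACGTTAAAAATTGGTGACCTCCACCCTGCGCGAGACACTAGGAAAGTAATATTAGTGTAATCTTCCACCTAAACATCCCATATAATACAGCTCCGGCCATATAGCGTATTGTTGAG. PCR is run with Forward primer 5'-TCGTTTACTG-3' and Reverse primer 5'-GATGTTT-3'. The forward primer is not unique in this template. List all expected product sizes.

125 bp, 94 bp

The forward primer TCGTTTACTG matches the top strand at positions 46–55, 77–86.
The reverse primer's reverse complement is AAACATC, matching at positions 164–170.
Each forward site pairs with the reverse site to give a product ending at position 170: sizes 125, 94 bp.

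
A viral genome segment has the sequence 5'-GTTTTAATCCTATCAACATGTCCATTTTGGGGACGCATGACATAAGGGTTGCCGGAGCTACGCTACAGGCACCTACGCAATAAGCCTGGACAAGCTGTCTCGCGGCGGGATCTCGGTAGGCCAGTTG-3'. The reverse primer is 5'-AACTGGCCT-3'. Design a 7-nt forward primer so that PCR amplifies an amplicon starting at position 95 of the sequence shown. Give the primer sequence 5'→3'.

The reverse primer's reverse complement AGGCCAGTT matches the template at positions 118–126; the product starts at position 95.
The forward primer is identical to the top strand over positions 95–101: CTGTCTC.

5'-CTGTCTC-3'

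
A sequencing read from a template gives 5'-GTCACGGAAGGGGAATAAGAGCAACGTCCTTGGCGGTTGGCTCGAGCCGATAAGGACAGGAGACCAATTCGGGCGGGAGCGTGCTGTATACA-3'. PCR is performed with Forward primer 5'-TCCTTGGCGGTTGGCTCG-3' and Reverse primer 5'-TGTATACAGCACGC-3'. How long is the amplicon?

66 bp

The forward primer matches the template at positions 27–44.
Reverse complement of the reverse primer: GCGTGCTGTATACA. This occurs on the top strand at positions 79–92.
Product length = (reverse-primer end) − (forward-primer start) + 1 = 92 − 27 + 1 = 66 bp.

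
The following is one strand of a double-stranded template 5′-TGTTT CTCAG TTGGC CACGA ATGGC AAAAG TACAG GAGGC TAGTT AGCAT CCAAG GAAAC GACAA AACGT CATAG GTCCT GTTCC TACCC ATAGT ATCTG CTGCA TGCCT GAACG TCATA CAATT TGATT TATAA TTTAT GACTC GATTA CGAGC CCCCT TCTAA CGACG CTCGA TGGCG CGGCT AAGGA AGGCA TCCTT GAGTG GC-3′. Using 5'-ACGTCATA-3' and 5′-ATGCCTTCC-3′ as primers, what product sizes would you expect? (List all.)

130 bp, 84 bp

The forward primer ACGTCATA matches the top strand at positions 67–74, 113–120.
The reverse primer's reverse complement is GGAAGGCAT, matching at positions 188–196.
Each forward site pairs with the reverse site to give a product ending at position 196: sizes 130, 84 bp.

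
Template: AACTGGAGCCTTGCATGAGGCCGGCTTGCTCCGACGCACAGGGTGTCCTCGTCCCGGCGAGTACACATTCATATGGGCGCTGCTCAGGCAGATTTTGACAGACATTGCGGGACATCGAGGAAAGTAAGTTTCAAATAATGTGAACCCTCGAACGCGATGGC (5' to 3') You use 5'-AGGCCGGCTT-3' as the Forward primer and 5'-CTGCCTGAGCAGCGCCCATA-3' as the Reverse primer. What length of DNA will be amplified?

Forward primer AGGCCGGCTT is found on the top strand at positions 18–27.
Taking the reverse complement of CTGCCTGAGCAGCGCCCATA gives TATGGGCGCTGCTCAGGCAG, found at positions 72–91 on the template; the primer anneals here to the top strand with its 3' end pointing upstream.
Product length = (reverse-primer end) − (forward-primer start) + 1 = 91 − 18 + 1 = 74 bp.

74 bp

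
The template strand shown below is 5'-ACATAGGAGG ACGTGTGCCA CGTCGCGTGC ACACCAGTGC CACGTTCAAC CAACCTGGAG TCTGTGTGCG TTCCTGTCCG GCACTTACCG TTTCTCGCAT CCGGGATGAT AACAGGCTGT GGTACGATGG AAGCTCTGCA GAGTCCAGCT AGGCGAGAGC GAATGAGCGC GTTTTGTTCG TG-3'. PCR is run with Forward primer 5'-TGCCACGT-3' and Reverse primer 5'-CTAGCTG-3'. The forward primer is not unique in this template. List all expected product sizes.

137 bp, 115 bp

The forward primer TGCCACGT matches the top strand at positions 16–23, 38–45.
The reverse primer's reverse complement is CAGCTAG, matching at positions 146–152.
Each forward site pairs with the reverse site to give a product ending at position 152: sizes 137, 115 bp.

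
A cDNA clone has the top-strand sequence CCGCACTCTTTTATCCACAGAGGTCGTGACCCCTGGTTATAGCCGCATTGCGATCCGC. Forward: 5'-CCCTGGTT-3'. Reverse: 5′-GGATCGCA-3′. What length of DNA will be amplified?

Forward primer CCCTGGTT is found on the top strand at positions 31–38.
Taking the reverse complement of GGATCGCA gives TGCGATCC, found at positions 49–56 on the template; the primer anneals here to the top strand with its 3' end pointing upstream.
The product runs from position 31 to position 56, so its length is 56 − 31 + 1 = 26 bp.

26 bp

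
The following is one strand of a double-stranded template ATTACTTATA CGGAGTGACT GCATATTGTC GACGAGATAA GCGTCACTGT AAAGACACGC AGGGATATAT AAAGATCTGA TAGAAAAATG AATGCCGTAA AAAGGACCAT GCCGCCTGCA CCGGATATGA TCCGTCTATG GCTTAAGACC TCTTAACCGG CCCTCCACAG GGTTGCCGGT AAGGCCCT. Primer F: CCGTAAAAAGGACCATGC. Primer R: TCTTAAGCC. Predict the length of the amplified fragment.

Forward primer CCGTAAAAAGGACCATGC is found on the top strand at positions 95–112.
Taking the reverse complement of TCTTAAGCC gives GGCTTAAGA, found at positions 140–148 on the template; the primer anneals here to the top strand with its 3' end pointing upstream.
The product runs from position 95 to position 148, so its length is 148 − 95 + 1 = 54 bp.

54 bp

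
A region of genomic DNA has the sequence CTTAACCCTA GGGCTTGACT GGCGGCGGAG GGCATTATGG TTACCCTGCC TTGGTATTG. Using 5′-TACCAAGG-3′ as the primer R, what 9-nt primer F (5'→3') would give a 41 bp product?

The reverse primer's reverse complement CCTTGGTA matches the template at positions 49–56, so the product ends at position 56.
A 41 bp product then starts at position 56 − 41 + 1 = 16.
The forward primer is identical to the top strand there: TGACTGGCG.

5'-TGACTGGCG-3'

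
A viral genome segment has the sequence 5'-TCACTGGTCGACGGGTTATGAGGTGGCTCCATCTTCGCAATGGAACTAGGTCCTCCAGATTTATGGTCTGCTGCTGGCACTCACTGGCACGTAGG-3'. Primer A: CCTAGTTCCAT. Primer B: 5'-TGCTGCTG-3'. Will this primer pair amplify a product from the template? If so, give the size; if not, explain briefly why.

No product — the primers' 3' ends point away from each other.

Primer A (CCTAGTTCCAT) has reverse complement ATGGAACTAGG, which matches the top strand at positions 40–50; primer A anneals to the top strand there with its 3' end pointing upstream toward position 40.
Primer B (TGCTGCTG) matches the top strand directly at positions 69–76; it anneals to the bottom strand with its 3' end pointing downstream toward position 76.
The 3' ends diverge (primer A extends toward position 1, primer B toward position 95), so the primers never converge on a shared product.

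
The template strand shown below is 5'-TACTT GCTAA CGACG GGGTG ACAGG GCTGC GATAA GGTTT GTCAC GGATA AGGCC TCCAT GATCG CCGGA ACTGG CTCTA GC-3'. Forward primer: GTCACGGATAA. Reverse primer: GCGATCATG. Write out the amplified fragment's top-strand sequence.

Scanning the template, GTCACGGATAA occurs at positions 41–51; this primer anneals to the bottom strand there with its 3' end pointing downstream.
The reverse primer's reverse complement is CATGATCGC, which matches the template at positions 58–66.
The product is the template from position 41 through 66 (26 bp).

5'-GTCACGGATAAGGCCTCCATGATCGC-3'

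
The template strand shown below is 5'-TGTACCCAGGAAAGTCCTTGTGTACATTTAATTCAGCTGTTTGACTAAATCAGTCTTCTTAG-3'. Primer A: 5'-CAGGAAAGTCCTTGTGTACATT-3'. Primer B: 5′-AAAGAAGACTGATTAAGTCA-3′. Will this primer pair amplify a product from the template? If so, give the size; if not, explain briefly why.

Primer B (AAAGAAGACTGATTAAGTCA) does not match the top strand, and its reverse complement TGACTTAATCAGTCTTCTTT does not match either.
With no annealing site for primer B, no amplification occurs.

No product — primer B has no binding site in the template.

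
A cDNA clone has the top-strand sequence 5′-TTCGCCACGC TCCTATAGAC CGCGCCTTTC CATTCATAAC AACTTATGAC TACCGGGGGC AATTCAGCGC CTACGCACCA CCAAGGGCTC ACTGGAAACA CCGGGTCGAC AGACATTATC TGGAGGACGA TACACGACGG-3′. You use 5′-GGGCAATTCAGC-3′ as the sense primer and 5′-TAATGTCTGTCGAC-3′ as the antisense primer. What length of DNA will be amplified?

Scanning the template, GGGCAATTCAGC occurs at positions 57–68; this primer anneals to the bottom strand there with its 3' end pointing downstream.
The reverse primer's reverse complement is GTCGACAGACATTA, which matches the template at positions 105–118.
Product length = (reverse-primer end) − (forward-primer start) + 1 = 118 − 57 + 1 = 62 bp.

62 bp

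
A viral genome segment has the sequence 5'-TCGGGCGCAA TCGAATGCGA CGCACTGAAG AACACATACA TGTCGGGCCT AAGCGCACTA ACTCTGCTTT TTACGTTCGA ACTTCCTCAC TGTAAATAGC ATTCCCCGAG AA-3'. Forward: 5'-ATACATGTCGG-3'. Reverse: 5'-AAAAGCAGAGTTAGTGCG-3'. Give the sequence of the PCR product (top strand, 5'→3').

5'-ATACATGTCGGGCCTAAGCGCACTAACTCTGCTTTT-3'

Forward primer ATACATGTCGG is found on the top strand at positions 36–46.
The reverse primer's reverse complement is CGCACTAACTCTGCTTTT, which matches the template at positions 54–71.
The product is the template from position 36 through 71 (36 bp).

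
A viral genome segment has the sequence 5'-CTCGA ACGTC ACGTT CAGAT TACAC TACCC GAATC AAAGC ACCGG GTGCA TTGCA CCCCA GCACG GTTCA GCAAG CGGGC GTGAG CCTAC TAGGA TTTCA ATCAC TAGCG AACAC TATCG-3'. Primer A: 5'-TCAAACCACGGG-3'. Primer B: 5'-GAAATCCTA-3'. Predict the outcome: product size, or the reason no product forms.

No product — primer A has no binding site in the template.

Primer A (TCAAACCACGGG) does not match the top strand, and its reverse complement CCCGTGGTTTGA does not match either.
With no annealing site for primer A, no amplification occurs.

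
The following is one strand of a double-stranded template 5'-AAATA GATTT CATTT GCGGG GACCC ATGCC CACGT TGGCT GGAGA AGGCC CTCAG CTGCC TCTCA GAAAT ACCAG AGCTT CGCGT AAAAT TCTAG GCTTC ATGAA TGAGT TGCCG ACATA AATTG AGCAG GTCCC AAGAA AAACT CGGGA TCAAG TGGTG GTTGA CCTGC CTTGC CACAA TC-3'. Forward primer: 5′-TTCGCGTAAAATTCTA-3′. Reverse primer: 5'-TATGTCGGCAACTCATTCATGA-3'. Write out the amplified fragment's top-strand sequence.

5'-TTCGCGTAAAATTCTAGGCTTCATGAATGAGTTGCCGACATA-3'

The forward primer matches the template at positions 79–94.
Reverse complement of the reverse primer: TCATGAATGAGTTGCCGACATA. This occurs on the top strand at positions 99–120.
The product is the template from position 79 through 120 (42 bp).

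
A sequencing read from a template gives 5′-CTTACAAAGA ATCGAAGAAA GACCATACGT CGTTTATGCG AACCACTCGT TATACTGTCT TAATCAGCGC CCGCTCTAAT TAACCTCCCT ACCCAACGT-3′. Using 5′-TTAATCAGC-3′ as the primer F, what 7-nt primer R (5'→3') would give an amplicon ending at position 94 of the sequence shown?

The forward primer binds at positions 60–68; the product's 3' end on the top strand is position 94.
The reverse primer anneals to the top strand over positions 88–94, i.e. to CCTACCC.
Its sequence written 5'→3' is the reverse complement: GGGTAGG.

5'-GGGTAGG-3'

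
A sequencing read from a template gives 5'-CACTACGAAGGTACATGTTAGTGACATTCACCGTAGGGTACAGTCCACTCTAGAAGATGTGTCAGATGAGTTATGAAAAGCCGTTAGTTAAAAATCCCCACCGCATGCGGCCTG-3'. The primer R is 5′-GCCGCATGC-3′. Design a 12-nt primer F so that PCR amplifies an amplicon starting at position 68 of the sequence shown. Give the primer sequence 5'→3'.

The reverse primer's reverse complement GCATGCGGC matches the template at positions 103–111; the product starts at position 68.
The forward primer is identical to the top strand over positions 68–79: GAGTTATGAAAA.

5'-GAGTTATGAAAA-3'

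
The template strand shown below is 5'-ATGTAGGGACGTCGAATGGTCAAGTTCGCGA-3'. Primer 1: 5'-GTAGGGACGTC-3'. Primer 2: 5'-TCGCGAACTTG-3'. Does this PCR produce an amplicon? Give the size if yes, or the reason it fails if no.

Primer 1 (GTAGGGACGTC) matches the top strand at positions 3–13; it acts as a forward primer.
Primer 2's reverse complement is CAAGTTCGCGA, matching the top strand at positions 21–31; it acts as a reverse primer.
The 3' ends face each other across positions 3–31, giving a 29 bp product.

Yes — a 29 bp product.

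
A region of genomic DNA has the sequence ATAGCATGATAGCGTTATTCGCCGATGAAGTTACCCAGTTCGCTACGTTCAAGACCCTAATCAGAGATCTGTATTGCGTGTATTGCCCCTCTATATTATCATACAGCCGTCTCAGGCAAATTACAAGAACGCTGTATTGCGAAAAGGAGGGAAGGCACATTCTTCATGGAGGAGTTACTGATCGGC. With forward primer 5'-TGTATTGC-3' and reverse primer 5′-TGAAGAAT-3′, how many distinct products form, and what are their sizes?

The forward primer TGTATTGC matches the top strand at positions 70–77, 79–86, 133–140.
The reverse primer's reverse complement is ATTCTTCA, matching at positions 159–166.
Each forward site pairs with the reverse site to give a product ending at position 166: sizes 97, 88, 34 bp.

Three products: 97 bp, 88 bp, 34 bp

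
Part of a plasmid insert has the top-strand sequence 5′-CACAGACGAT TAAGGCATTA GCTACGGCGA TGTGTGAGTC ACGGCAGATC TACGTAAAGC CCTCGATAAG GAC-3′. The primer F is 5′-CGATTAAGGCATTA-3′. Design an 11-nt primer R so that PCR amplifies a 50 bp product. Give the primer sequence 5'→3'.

The forward primer binds at positions 7–20, so a 50 bp product ends at position 7 + 50 − 1 = 56.
The reverse primer anneals to the top strand over positions 46–56, i.e. to AGATCTACGTA.
Its sequence written 5'→3' is the reverse complement: TACGTAGATCT.

5'-TACGTAGATCT-3'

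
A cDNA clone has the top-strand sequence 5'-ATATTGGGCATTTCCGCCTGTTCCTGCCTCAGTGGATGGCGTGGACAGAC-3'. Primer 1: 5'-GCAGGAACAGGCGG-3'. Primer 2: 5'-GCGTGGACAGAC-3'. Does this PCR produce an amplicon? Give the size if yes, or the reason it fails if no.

No product — the primers' 3' ends point away from each other.

Primer 1 (GCAGGAACAGGCGG) has reverse complement CCGCCTGTTCCTGC, which matches the top strand at positions 14–27; primer 1 anneals to the top strand there with its 3' end pointing upstream toward position 14.
Primer 2 (GCGTGGACAGAC) matches the top strand directly at positions 39–50; it anneals to the bottom strand with its 3' end pointing downstream toward position 50.
The 3' ends diverge (primer 1 extends toward position 1, primer 2 toward position 50), so the primers never converge on a shared product.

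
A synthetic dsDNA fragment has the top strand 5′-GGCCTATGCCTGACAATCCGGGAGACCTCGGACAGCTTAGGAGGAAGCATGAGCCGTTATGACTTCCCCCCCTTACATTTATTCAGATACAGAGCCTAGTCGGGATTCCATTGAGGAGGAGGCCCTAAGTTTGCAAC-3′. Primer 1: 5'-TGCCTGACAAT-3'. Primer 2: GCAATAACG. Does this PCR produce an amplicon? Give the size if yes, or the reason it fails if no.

Primer 2 (GCAATAACG) does not match the top strand, and its reverse complement CGTTATTGC does not match either.
With no annealing site for primer 2, no amplification occurs.

No product — primer 2 has no binding site in the template.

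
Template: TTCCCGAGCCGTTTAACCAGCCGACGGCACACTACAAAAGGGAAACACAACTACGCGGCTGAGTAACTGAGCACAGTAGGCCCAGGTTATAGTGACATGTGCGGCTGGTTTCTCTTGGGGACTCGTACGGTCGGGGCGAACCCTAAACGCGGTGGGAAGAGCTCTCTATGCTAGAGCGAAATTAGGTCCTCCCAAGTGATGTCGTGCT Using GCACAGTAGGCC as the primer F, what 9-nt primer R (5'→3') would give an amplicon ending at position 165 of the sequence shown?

The forward primer binds at positions 71–82; the product's 3' end on the top strand is position 165.
The reverse primer anneals to the top strand over positions 157–165, i.e. to AAGAGCTCT.
Its sequence written 5'→3' is the reverse complement: AGAGCTCTT.

5'-AGAGCTCTT-3'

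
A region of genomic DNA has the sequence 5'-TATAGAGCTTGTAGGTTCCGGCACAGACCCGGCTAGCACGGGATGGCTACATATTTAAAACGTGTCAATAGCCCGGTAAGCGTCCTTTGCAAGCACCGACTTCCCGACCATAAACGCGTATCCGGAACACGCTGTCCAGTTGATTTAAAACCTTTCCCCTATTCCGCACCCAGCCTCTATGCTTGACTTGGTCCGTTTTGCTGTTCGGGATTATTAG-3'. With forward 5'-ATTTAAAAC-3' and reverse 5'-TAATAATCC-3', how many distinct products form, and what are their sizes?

The forward primer ATTTAAAAC matches the top strand at positions 53–61, 143–151.
The reverse primer's reverse complement is GGATTATTA, matching at positions 208–216.
Each forward site pairs with the reverse site to give a product ending at position 216: sizes 164, 74 bp.

Two products: 164 bp, 74 bp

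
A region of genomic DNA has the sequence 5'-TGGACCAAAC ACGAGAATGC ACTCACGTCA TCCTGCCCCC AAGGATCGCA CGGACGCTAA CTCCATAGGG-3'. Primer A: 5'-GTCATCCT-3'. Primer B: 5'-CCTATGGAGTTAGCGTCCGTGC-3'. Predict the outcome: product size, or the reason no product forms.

Primer A (GTCATCCT) matches the top strand at positions 27–34; it acts as a forward primer.
Primer B's reverse complement is GCACGGACGCTAACTCCATAGG, matching the top strand at positions 48–69; it acts as a reverse primer.
The 3' ends face each other across positions 27–69, giving a 43 bp product.

Yes — a 43 bp product.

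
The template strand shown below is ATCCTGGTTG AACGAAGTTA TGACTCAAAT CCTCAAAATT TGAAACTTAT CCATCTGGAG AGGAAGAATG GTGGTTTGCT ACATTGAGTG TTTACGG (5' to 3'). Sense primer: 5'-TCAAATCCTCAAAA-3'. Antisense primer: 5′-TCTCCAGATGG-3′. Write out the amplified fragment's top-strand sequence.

5'-TCAAATCCTCAAAATTTGAAACTTATCCATCTGGAGA-3'

The forward primer matches the template at positions 25–38.
Taking the reverse complement of TCTCCAGATGG gives CCATCTGGAGA, found at positions 51–61 on the template; the primer anneals here to the top strand with its 3' end pointing upstream.
The product is the template from position 25 through 61 (37 bp).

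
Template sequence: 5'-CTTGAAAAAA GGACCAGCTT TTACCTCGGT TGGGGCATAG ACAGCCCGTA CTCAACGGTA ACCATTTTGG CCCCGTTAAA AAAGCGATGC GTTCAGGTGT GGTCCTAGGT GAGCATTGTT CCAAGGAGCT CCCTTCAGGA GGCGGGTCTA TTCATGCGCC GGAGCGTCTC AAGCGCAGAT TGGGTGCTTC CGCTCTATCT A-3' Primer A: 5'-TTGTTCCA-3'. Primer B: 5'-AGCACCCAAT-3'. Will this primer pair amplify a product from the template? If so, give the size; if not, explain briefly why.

Yes — a 73 bp product.

Primer A (TTGTTCCA) matches the top strand at positions 116–123; it acts as a forward primer.
Primer B's reverse complement is ATTGGGTGCT, matching the top strand at positions 179–188; it acts as a reverse primer.
The 3' ends face each other across positions 116–188, giving a 73 bp product.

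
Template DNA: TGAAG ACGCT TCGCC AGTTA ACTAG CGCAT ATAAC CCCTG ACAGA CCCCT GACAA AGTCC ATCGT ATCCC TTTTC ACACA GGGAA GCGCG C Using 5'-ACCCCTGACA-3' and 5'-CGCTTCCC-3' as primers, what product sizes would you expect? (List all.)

55 bp, 44 bp

The forward primer ACCCCTGACA matches the top strand at positions 34–43, 45–54.
The reverse primer's reverse complement is GGGAAGCG, matching at positions 81–88.
Each forward site pairs with the reverse site to give a product ending at position 88: sizes 55, 44 bp.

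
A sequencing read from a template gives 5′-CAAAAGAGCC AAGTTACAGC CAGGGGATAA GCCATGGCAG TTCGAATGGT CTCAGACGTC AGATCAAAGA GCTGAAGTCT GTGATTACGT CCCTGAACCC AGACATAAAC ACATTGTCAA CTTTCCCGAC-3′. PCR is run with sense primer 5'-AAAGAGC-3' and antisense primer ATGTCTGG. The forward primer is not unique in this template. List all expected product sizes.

The forward primer AAAGAGC matches the top strand at positions 3–9, 66–72.
The reverse primer's reverse complement is CCAGACAT, matching at positions 99–106.
Each forward site pairs with the reverse site to give a product ending at position 106: sizes 104, 41 bp.

104 bp, 41 bp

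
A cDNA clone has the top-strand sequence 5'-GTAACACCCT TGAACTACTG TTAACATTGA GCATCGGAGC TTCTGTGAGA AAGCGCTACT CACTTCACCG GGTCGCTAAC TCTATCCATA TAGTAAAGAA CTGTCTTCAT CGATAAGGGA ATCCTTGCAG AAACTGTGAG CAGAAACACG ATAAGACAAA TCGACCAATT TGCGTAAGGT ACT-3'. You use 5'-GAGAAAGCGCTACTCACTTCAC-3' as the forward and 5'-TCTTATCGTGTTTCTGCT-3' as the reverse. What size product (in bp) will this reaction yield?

110 bp

Scanning the template, GAGAAAGCGCTACTCACTTCAC occurs at positions 47–68; this primer anneals to the bottom strand there with its 3' end pointing downstream.
Reverse complement of the reverse primer: AGCAGAAACACGATAAGA. This occurs on the top strand at positions 139–156.
Amplicon spans positions 47–156: 110 bp.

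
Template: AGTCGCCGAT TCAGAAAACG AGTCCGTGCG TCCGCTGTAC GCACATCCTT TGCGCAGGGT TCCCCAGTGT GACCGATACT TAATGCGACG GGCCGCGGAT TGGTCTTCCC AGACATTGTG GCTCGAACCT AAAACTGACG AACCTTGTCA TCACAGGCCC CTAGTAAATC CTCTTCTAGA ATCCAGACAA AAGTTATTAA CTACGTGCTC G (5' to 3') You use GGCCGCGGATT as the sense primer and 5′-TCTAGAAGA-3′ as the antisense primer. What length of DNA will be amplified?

90 bp

The forward primer matches the template at positions 91–101.
Reverse complement of the reverse primer: TCTTCTAGA. This occurs on the top strand at positions 172–180.
Amplicon spans positions 91–180: 90 bp.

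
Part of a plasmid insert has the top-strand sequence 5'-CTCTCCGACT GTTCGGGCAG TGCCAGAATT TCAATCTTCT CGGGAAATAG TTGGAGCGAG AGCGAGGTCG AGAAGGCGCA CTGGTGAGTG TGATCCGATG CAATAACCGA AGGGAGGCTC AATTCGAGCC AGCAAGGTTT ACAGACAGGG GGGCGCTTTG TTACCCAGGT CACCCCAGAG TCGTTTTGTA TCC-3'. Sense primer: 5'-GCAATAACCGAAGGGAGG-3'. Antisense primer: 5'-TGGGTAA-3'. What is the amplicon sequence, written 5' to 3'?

5'-GCAATAACCGAAGGGAGGCTCAATTCGAGCCAGCAAGGTTTACAGACAGGGGGGCGCTTTGTTACCCA-3'

Forward primer GCAATAACCGAAGGGAGG is found on the top strand at positions 100–117.
Reverse complement of the reverse primer: TTACCCA. This occurs on the top strand at positions 161–167.
The product is the template from position 100 through 167 (68 bp).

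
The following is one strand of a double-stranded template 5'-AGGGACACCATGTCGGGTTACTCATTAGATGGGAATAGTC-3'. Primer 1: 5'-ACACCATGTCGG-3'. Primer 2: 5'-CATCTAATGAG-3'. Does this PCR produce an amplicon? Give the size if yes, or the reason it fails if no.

Primer 1 (ACACCATGTCGG) matches the top strand at positions 5–16; it acts as a forward primer.
Primer 2's reverse complement is CTCATTAGATG, matching the top strand at positions 21–31; it acts as a reverse primer.
The 3' ends face each other across positions 5–31, giving a 27 bp product.

Yes — a 27 bp product.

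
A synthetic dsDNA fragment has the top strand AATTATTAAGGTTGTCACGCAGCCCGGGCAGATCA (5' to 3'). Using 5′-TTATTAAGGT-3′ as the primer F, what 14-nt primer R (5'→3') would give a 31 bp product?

5'-ATCTGCCCGGGCTG-3'

The forward primer binds at positions 3–12, so a 31 bp product ends at position 3 + 31 − 1 = 33.
The reverse primer anneals to the top strand over positions 20–33, i.e. to CAGCCCGGGCAGAT.
Its sequence written 5'→3' is the reverse complement: ATCTGCCCGGGCTG.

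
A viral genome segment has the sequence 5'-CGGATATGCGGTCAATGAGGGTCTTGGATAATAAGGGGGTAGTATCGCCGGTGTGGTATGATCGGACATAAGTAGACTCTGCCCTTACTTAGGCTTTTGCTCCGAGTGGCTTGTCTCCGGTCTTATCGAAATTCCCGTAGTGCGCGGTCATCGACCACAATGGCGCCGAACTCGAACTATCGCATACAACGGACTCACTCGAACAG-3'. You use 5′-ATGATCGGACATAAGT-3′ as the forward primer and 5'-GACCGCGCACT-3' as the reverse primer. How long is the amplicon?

Forward primer ATGATCGGACATAAGT is found on the top strand at positions 58–73.
Reverse complement of the reverse primer: AGTGCGCGGTC. This occurs on the top strand at positions 139–149.
Product length = (reverse-primer end) − (forward-primer start) + 1 = 149 − 58 + 1 = 92 bp.

92 bp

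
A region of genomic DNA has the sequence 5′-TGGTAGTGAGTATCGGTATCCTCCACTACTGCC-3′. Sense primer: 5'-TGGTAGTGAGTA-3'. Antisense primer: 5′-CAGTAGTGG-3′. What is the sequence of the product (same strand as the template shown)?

Forward primer TGGTAGTGAGTA is found on the top strand at positions 1–12.
The reverse primer's reverse complement is CCACTACTG, which matches the template at positions 23–31.
The product is the template from position 1 through 31 (31 bp).

5'-TGGTAGTGAGTATCGGTATCCTCCACTACTG-3'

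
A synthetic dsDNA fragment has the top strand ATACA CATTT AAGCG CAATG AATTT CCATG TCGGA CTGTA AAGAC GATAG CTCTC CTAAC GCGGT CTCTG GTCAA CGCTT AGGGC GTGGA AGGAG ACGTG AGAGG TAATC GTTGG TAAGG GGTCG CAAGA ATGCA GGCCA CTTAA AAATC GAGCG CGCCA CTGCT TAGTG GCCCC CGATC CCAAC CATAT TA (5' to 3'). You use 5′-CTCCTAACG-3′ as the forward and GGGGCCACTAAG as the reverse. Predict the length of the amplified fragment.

123 bp

Forward primer CTCCTAACG is found on the top strand at positions 53–61.
Reverse complement of the reverse primer: CTTAGTGGCCCC. This occurs on the top strand at positions 164–175.
Amplicon spans positions 53–175: 123 bp.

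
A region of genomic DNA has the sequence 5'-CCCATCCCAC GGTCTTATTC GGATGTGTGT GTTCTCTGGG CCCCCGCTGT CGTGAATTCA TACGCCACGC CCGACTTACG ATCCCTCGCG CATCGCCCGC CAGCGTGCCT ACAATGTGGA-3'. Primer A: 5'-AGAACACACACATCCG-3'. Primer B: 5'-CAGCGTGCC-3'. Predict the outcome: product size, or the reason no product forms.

No product — the primers' 3' ends point away from each other.

Primer A (AGAACACACACATCCG) has reverse complement CGGATGTGTGTGTTCT, which matches the top strand at positions 20–35; primer A anneals to the top strand there with its 3' end pointing upstream toward position 20.
Primer B (CAGCGTGCC) matches the top strand directly at positions 101–109; it anneals to the bottom strand with its 3' end pointing downstream toward position 109.
The 3' ends diverge (primer A extends toward position 1, primer B toward position 120), so the primers never converge on a shared product.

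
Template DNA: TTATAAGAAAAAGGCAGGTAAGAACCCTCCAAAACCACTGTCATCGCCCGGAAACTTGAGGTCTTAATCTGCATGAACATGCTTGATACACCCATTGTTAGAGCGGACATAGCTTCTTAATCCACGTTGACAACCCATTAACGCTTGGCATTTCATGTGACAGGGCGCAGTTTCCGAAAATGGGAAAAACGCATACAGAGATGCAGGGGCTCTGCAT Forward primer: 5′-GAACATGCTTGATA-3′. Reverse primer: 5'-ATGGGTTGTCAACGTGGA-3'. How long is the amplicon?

64 bp

Forward primer GAACATGCTTGATA is found on the top strand at positions 75–88.
Reverse complement of the reverse primer: TCCACGTTGACAACCCAT. This occurs on the top strand at positions 121–138.
Product length = (reverse-primer end) − (forward-primer start) + 1 = 138 − 75 + 1 = 64 bp.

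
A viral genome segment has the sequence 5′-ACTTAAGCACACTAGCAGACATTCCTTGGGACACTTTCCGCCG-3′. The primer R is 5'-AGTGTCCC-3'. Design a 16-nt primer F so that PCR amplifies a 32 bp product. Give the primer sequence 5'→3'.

5'-TAAGCACACTAGCAGA-3'

The reverse primer's reverse complement GGGACACT matches the template at positions 28–35, so the product ends at position 35.
A 32 bp product then starts at position 35 − 32 + 1 = 4.
The forward primer is identical to the top strand there: TAAGCACACTAGCAGA.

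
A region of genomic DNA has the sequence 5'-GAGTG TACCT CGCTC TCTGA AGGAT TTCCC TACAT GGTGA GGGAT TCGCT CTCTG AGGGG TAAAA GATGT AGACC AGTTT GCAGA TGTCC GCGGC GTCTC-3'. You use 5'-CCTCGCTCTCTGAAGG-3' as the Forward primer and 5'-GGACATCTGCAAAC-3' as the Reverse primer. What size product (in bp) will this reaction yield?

83 bp

Scanning the template, CCTCGCTCTCTGAAGG occurs at positions 8–23; this primer anneals to the bottom strand there with its 3' end pointing downstream.
Reverse complement of the reverse primer: GTTTGCAGATGTCC. This occurs on the top strand at positions 77–90.
The product runs from position 8 to position 90, so its length is 90 − 8 + 1 = 83 bp.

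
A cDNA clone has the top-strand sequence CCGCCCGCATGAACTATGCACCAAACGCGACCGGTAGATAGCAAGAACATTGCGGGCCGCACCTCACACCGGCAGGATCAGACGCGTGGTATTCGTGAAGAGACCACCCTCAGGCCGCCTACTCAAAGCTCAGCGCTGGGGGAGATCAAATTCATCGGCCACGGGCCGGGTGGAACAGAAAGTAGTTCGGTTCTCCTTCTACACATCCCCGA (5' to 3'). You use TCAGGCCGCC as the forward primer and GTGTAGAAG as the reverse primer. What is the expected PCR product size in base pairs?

Scanning the template, TCAGGCCGCC occurs at positions 110–119; this primer anneals to the bottom strand there with its 3' end pointing downstream.
Taking the reverse complement of GTGTAGAAG gives CTTCTACAC, found at positions 196–204 on the template; the primer anneals here to the top strand with its 3' end pointing upstream.
Amplicon spans positions 110–204: 95 bp.

95 bp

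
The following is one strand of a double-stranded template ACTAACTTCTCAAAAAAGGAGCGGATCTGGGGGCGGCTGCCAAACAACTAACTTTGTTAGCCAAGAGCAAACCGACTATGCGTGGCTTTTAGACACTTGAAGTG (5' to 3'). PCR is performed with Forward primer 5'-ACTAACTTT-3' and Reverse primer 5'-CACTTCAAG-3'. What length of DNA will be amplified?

58 bp

Forward primer ACTAACTTT is found on the top strand at positions 47–55.
The reverse primer's reverse complement is CTTGAAGTG, which matches the template at positions 96–104.
The product runs from position 47 to position 104, so its length is 104 − 47 + 1 = 58 bp.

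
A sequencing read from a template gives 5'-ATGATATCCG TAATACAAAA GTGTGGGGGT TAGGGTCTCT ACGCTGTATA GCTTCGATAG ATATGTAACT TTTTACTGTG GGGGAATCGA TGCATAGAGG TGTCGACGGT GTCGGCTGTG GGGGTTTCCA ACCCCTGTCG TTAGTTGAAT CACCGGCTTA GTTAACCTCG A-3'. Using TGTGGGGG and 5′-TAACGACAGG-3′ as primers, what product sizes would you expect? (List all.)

122 bp, 67 bp, 27 bp

The forward primer TGTGGGGG matches the top strand at positions 22–29, 77–84, 117–124.
The reverse primer's reverse complement is CCTGTCGTTA, matching at positions 134–143.
Each forward site pairs with the reverse site to give a product ending at position 143: sizes 122, 67, 27 bp.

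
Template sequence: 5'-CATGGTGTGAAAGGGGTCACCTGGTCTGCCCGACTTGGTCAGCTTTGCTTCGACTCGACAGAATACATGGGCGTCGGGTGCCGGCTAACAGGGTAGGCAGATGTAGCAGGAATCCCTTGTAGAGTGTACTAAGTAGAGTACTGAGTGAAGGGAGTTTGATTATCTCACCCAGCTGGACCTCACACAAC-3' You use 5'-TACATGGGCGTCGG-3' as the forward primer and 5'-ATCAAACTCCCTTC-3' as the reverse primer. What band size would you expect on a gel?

97 bp

Forward primer TACATGGGCGTCGG is found on the top strand at positions 64–77.
Reverse complement of the reverse primer: GAAGGGAGTTTGAT. This occurs on the top strand at positions 147–160.
Amplicon spans positions 64–160: 97 bp.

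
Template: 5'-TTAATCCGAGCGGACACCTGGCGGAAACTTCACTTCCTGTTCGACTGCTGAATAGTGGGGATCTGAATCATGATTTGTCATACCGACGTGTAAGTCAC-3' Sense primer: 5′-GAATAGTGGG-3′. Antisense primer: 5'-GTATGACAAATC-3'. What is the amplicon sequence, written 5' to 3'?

Scanning the template, GAATAGTGGG occurs at positions 50–59; this primer anneals to the bottom strand there with its 3' end pointing downstream.
The reverse primer's reverse complement is GATTTGTCATAC, which matches the template at positions 72–83.
The product is the template from position 50 through 83 (34 bp).

5'-GAATAGTGGGGATCTGAATCATGATTTGTCATAC-3'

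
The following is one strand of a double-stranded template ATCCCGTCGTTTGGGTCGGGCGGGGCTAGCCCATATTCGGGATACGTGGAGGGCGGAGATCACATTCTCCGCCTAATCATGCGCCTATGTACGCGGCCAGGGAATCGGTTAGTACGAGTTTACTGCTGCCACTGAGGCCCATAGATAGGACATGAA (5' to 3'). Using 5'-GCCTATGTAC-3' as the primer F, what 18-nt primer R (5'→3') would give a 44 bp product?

The forward primer binds at positions 83–92, so a 44 bp product ends at position 83 + 44 − 1 = 126.
The reverse primer anneals to the top strand over positions 109–126, i.e. to TTAGTACGAGTTTACTGC.
Its sequence written 5'→3' is the reverse complement: GCAGTAAACTCGTACTAA.

5'-GCAGTAAACTCGTACTAA-3'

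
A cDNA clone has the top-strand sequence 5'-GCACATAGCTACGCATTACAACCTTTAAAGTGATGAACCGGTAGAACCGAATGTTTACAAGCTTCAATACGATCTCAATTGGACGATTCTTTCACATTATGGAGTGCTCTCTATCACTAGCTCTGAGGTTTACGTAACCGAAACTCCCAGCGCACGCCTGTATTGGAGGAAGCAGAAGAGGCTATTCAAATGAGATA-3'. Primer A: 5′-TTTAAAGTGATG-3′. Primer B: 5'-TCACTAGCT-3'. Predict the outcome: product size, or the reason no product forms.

No product — both primers anneal to the same strand and extend in the same direction.

Primer A (TTTAAAGTGATG) matches the top strand at positions 24–35 (3' end points downstream).
Primer B (TCACTAGCT) also matches the top strand directly, at positions 114–122 — its reverse complement AGCTAGTGA is not present.
Both primers anneal to the bottom strand with 3' ends pointing the same way, so neither can prime synthesis back toward the other.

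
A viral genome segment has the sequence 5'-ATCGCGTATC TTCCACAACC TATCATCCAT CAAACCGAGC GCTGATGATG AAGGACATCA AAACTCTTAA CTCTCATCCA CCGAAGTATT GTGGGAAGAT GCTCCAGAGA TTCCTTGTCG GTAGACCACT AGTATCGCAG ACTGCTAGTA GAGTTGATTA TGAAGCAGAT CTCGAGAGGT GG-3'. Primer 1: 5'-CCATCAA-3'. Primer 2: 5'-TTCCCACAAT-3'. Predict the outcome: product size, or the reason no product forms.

Yes — a 71 bp product.

Primer 1 (CCATCAA) matches the top strand at positions 27–33; it acts as a forward primer.
Primer 2's reverse complement is ATTGTGGGAA, matching the top strand at positions 88–97; it acts as a reverse primer.
The 3' ends face each other across positions 27–97, giving a 71 bp product.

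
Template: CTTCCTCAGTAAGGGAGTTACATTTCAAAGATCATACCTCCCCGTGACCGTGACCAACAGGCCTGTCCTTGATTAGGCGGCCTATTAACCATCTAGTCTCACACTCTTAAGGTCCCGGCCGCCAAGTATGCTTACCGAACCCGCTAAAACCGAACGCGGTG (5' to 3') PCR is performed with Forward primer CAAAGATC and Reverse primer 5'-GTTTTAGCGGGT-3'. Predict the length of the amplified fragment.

The forward primer matches the template at positions 26–33.
Taking the reverse complement of GTTTTAGCGGGT gives ACCCGCTAAAAC, found at positions 139–150 on the template; the primer anneals here to the top strand with its 3' end pointing upstream.
The product runs from position 26 to position 150, so its length is 150 − 26 + 1 = 125 bp.

125 bp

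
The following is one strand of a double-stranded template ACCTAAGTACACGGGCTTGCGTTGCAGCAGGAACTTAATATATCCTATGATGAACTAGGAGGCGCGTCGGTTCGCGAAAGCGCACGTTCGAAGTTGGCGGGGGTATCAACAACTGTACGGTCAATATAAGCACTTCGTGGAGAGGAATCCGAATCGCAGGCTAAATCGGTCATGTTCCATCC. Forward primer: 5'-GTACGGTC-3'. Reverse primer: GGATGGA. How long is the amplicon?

68 bp

The forward primer matches the template at positions 115–122.
The reverse primer's reverse complement is TCCATCC, which matches the template at positions 176–182.
The product runs from position 115 to position 182, so its length is 182 − 115 + 1 = 68 bp.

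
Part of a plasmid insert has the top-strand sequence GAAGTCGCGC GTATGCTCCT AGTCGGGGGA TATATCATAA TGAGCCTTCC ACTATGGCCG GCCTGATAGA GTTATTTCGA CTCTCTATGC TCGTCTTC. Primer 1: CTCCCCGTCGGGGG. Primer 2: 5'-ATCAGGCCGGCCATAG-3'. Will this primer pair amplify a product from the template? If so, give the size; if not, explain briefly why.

No product — primer 1 has no binding site in the template.

Primer 1 (CTCCCCGTCGGGGG) does not match the top strand, and its reverse complement CCCCCGACGGGGAG does not match either.
With no annealing site for primer 1, no amplification occurs.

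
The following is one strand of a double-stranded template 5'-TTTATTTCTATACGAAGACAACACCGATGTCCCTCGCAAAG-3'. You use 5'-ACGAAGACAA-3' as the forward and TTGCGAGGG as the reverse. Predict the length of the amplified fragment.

28 bp

Scanning the template, ACGAAGACAA occurs at positions 12–21; this primer anneals to the bottom strand there with its 3' end pointing downstream.
The reverse primer's reverse complement is CCCTCGCAA, which matches the template at positions 31–39.
Product length = (reverse-primer end) − (forward-primer start) + 1 = 39 − 12 + 1 = 28 bp.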